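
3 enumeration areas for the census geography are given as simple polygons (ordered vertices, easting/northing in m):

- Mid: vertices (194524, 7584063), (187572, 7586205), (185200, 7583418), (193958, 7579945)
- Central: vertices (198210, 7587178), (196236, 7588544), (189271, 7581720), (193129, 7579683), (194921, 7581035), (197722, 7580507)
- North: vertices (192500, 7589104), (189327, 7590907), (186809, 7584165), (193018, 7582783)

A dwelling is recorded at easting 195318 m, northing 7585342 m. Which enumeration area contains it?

Central

Cast a ray rightward from (195318, 7585342). For each polygon, the edges (by vertex number in listed order) whose endpoints lie on opposite sides of northing = 7585342, where each meets that height, and whether that is right or left of the point:
Mid: 1–2 at easting≈190372.9 (left), 2–3 at easting≈186837.5 (left) → 0 crossings.
Central: 2–3 at easting≈192967.8 (left), 6–1 at easting≈198075.7 (right) → 1 crossing.
North: 2–3 at easting≈187248.6 (left), 4–1 at easting≈192808.3 (left) → 0 crossings.
Only Central has an odd count, so the point is inside Central.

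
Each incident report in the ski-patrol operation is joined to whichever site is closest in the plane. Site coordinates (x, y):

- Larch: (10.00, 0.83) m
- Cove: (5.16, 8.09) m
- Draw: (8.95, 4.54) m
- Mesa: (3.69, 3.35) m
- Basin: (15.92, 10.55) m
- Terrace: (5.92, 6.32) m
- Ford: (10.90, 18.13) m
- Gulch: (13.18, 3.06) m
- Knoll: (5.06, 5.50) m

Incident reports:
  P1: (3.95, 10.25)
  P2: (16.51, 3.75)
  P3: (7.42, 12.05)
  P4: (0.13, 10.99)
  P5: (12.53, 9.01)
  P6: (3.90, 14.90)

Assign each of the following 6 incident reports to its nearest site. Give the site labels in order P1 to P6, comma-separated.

Cove, Gulch, Cove, Cove, Basin, Cove

P1 → Cove (d²=6.13)
P2 → Gulch (d²=11.57)
P3 → Cove (d²=20.79)
P4 → Cove (d²=33.71)
P5 → Basin (d²=13.86)
P6 → Cove (d²=47.96)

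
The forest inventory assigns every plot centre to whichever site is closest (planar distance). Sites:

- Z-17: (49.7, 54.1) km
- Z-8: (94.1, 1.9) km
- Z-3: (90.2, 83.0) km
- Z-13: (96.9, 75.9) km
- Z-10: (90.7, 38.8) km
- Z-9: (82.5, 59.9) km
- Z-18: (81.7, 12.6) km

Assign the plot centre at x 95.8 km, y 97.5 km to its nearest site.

Squared distances to each site:
Z-17: 4008.770; Z-8: 9142.250; Z-3: 241.610; Z-13: 467.770; Z-10: 3471.700; Z-9: 1590.650; Z-18: 7406.820.
Minimum at Z-3.

Z-3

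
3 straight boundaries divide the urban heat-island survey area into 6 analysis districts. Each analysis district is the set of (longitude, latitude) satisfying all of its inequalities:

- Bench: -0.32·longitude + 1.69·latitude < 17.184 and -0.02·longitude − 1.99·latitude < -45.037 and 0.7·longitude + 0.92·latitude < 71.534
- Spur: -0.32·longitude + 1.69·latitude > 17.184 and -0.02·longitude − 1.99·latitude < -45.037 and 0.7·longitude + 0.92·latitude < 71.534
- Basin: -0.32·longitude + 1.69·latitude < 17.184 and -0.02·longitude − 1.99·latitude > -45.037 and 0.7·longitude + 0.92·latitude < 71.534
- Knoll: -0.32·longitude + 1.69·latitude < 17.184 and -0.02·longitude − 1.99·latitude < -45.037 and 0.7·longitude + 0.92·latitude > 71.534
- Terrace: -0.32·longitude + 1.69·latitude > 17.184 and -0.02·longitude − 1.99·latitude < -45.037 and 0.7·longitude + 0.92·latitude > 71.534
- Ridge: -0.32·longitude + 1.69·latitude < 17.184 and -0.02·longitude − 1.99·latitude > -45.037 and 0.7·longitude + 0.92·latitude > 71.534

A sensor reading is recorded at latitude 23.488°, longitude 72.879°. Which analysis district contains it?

-0.32·72.879 + 1.69·23.488 = 16.373, which is < 17.184
-0.02·72.879 − 1.99·23.488 = -48.199, which is < -45.037
0.7·72.879 + 0.92·23.488 = 72.624, which is > 71.534
This sign pattern matches Knoll.

Knoll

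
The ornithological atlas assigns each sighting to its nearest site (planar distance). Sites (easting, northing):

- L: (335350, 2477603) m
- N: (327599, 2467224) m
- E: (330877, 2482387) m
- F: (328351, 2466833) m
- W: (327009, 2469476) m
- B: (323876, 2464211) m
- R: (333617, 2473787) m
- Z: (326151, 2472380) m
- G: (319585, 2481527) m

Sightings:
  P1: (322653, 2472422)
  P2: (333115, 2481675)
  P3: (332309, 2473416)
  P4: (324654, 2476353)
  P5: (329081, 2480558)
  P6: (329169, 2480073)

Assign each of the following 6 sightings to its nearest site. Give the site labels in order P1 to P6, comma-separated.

Z, E, R, Z, E, E

P1 → Z (d²=12237768.00)
P2 → E (d²=5515588.00)
P3 → R (d²=1848505.00)
P4 → Z (d²=18025738.00)
P5 → E (d²=6570857.00)
P6 → E (d²=8271860.00)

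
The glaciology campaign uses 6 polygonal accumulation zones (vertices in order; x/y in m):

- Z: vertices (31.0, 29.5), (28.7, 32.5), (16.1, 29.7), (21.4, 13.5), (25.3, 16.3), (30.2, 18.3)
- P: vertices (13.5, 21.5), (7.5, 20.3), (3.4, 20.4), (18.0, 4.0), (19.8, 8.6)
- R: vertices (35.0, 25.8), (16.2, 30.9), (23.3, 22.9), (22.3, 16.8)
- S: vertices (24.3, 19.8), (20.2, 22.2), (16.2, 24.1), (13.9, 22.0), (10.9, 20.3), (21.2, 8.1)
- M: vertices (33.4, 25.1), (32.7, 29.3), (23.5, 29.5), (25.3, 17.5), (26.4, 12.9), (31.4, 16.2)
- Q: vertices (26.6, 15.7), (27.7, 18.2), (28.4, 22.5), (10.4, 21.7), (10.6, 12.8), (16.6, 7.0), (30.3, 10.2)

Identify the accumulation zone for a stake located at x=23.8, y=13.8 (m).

Q

Cast a ray rightward from (23.8, 13.8). For each polygon, the edges (by vertex number in listed order) whose endpoints lie on opposite sides of y = 13.8, where each meets that height, and whether that is right or left of the point:
Z: 3–4 at x≈21.30 (left), 4–5 at x≈21.82 (left) → 0 crossings.
P: 3–4 at x≈9.28 (left), 5–1 at x≈17.26 (left) → 0 crossings.
R: no edge straddles that height → 0 crossings.
S: 5–6 at x≈16.39 (left), 6–1 at x≈22.71 (left) → 0 crossings.
M: 4–5 at x≈26.18 (right), 5–6 at x≈27.76 (right) → 2 crossings.
Q: 4–5 at x≈10.58 (left), 7–1 at x≈27.88 (right) → 1 crossing.
Only Q has an odd count, so the point is inside Q.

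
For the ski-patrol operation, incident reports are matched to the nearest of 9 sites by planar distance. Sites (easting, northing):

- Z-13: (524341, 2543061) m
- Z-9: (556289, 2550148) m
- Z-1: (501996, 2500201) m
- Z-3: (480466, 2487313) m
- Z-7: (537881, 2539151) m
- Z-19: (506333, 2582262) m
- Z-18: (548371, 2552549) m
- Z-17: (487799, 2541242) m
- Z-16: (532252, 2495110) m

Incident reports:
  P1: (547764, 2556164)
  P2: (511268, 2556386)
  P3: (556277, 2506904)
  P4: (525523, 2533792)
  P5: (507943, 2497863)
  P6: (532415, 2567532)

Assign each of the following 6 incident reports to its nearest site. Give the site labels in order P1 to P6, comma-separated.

Z-18, Z-13, Z-16, Z-13, Z-1, Z-18

P1 → Z-18 (d²=13436674.00)
P2 → Z-13 (d²=348458954.00)
P3 → Z-16 (d²=716299061.00)
P4 → Z-13 (d²=87311485.00)
P5 → Z-1 (d²=40833053.00)
P6 → Z-18 (d²=479084225.00)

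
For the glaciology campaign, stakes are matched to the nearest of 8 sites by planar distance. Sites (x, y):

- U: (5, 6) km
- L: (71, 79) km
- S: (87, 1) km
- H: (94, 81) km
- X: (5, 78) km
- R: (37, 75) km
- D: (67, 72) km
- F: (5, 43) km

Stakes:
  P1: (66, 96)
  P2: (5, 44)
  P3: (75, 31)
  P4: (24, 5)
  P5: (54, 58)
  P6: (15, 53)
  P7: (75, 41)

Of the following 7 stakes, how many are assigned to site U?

1

P1 → L
P2 → F
P3 → S
P4 → U
P5 → D
P6 → F
P7 → D
1 of the 7 goes to U.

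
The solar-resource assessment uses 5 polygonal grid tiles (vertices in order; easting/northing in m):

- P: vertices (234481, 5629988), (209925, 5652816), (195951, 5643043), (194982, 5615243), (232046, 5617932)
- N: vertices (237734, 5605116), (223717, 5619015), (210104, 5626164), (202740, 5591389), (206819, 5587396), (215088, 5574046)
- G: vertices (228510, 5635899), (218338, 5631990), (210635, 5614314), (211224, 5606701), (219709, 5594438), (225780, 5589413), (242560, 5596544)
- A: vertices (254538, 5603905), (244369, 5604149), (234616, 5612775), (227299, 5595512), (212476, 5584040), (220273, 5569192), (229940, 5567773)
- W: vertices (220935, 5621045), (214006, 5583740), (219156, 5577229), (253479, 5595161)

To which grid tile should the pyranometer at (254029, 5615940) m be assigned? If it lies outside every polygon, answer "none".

Cast a ray rightward from (254029, 5615940). For each polygon, the edges (by vertex number in listed order) whose endpoints lie on opposite sides of northing = 5615940, where each meets that height, and whether that is right or left of the point:
P: 3–4 at easting≈195006.3 (left), 4–5 at easting≈204589.1 (left) → 0 crossings.
N: 1–2 at easting≈226818.1 (left), 3–4 at easting≈207939.0 (left) → 0 crossings.
G: 2–3 at easting≈211343.6 (left), 7–1 at easting≈235635.5 (left) → 0 crossings.
A: no edge straddles that height → 0 crossings.
W: 1–2 at easting≈219986.8 (left), 4–1 at easting≈227353.5 (left) → 0 crossings.
All counts are even, so the point lies outside every listed polygon.

none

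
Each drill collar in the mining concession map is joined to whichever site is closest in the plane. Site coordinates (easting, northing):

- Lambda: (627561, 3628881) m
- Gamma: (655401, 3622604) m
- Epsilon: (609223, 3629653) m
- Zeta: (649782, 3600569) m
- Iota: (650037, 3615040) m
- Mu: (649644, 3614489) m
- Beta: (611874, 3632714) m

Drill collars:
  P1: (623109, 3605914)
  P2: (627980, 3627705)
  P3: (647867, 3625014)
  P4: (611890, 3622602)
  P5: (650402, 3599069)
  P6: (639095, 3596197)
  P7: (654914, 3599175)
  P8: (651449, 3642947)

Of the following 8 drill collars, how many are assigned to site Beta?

0

P1 → Lambda
P2 → Lambda
P3 → Gamma
P4 → Epsilon
P5 → Zeta
P6 → Zeta
P7 → Zeta
P8 → Gamma
0 of the 8 go to Beta.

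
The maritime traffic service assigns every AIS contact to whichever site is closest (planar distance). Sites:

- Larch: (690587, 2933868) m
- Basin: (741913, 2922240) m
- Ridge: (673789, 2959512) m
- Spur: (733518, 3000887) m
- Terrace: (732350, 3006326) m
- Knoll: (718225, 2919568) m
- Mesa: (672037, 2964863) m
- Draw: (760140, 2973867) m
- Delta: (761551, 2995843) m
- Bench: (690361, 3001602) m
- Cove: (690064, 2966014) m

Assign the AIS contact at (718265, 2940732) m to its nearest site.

Squared distances to each site:
Larch: 813186180.000; Basin: 901181968.000; Ridge: 2330802976.000; Spur: 3851278034.000; Terrace: 4500960061.000; Knoll: 447916496.000; Mesa: 2719333145.000; Draw: 2851443850.000; Delta: 4910900117.000; Bench: 4483790116.000; Cove: 1434475925.000.
Minimum at Knoll.

Knoll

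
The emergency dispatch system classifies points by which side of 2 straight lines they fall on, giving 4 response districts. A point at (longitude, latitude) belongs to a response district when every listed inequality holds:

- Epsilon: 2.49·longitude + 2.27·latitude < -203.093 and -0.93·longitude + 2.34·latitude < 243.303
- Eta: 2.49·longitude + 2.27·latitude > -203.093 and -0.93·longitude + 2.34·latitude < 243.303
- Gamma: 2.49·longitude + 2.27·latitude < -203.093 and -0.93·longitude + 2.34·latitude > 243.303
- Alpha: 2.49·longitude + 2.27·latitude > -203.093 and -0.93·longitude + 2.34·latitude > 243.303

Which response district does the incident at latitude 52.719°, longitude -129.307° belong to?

Alpha

2.49·-129.307 + 2.27·52.719 = -202.302, which is > -203.093
-0.93·-129.307 + 2.34·52.719 = 243.618, which is > 243.303
This sign pattern matches Alpha.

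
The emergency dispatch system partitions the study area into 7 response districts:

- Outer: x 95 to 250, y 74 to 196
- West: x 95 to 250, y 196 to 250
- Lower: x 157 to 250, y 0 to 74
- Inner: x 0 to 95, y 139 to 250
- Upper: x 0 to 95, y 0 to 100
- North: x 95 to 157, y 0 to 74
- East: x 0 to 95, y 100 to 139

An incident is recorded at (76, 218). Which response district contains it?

The point has x = 76 and y = 218.
Only Inner satisfies 0 ≤ x ≤ 95 and 139 ≤ y ≤ 250.

Inner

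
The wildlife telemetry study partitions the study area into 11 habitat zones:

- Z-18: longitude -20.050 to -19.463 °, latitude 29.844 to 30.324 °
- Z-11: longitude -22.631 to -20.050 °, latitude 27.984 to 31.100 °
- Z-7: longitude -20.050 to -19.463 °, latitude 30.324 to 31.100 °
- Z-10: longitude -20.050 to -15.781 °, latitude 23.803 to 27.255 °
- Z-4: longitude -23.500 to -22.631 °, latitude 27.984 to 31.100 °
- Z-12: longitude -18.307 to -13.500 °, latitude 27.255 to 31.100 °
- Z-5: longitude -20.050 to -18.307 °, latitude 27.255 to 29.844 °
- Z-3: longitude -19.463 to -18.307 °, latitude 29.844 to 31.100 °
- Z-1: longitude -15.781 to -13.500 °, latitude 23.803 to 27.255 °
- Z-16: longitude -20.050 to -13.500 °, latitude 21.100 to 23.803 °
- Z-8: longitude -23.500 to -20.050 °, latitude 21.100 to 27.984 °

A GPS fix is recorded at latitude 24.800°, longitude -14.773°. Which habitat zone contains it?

Z-1

The point has longitude = -14.773 and latitude = 24.800.
Only Z-1 satisfies -15.781 ≤ longitude ≤ -13.500 and 23.803 ≤ latitude ≤ 27.255.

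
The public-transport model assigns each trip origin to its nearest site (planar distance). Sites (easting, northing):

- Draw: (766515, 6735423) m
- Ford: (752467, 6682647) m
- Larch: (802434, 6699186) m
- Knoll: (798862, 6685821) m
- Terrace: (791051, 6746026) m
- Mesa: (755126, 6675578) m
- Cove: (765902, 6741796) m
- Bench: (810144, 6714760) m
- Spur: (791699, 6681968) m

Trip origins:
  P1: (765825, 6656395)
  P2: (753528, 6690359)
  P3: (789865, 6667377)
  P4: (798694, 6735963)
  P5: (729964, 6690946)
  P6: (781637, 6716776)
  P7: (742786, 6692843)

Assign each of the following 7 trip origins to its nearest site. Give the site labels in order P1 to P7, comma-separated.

Mesa, Ford, Spur, Terrace, Ford, Draw, Ford

P1 → Mesa (d²=482456090.00)
P2 → Ford (d²=60600665.00)
P3 → Spur (d²=216260837.00)
P4 → Terrace (d²=159679418.00)
P5 → Ford (d²=575258410.00)
P6 → Draw (d²=576385493.00)
P7 → Ford (d²=197680177.00)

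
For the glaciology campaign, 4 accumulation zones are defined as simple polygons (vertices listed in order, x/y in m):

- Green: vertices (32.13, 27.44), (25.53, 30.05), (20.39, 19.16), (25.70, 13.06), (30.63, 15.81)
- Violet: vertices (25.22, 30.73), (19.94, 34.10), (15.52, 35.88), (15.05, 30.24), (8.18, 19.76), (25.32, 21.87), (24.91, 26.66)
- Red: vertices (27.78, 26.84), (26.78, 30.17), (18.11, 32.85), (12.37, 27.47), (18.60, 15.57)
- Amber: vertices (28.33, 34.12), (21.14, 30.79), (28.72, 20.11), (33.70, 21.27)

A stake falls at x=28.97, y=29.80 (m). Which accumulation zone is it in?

Cast a ray rightward from (28.97, 29.80). For each polygon, the edges (by vertex number in listed order) whose endpoints lie on opposite sides of y = 29.80, where each meets that height, and whether that is right or left of the point:
Green: 1–2 at x≈26.162 (left), 2–3 at x≈25.412 (left) → 0 crossings.
Violet: 4–5 at x≈14.762 (left), 7–1 at x≈25.149 (left) → 0 crossings.
Red: 1–2 at x≈26.891 (left), 3–4 at x≈14.856 (left) → 0 crossings.
Amber: 2–3 at x≈21.843 (left), 4–1 at x≈30.135 (right) → 1 crossing.
Only Amber has an odd count, so the point is inside Amber.

Amber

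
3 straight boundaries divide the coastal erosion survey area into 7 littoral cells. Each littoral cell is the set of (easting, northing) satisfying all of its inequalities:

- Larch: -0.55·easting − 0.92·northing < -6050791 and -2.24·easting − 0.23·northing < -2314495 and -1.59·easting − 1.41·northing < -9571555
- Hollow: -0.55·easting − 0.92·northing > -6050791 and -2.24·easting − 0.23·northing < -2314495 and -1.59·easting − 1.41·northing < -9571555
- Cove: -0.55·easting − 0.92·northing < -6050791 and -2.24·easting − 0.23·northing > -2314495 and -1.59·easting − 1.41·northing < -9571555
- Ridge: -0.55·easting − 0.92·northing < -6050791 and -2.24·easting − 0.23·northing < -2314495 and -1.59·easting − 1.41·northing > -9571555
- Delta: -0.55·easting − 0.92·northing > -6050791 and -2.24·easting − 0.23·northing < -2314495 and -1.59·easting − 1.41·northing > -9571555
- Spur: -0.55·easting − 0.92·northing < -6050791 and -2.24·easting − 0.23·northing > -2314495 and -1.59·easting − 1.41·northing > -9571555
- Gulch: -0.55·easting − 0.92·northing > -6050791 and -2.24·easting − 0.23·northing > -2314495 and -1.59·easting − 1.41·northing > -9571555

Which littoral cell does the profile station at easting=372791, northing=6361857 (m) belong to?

Spur

-0.55·372791 − 0.92·6361857 = -6057943.490, which is < -6050791
-2.24·372791 − 0.23·6361857 = -2298278.950, which is > -2314495
-1.59·372791 − 1.41·6361857 = -9562956.060, which is > -9571555
This sign pattern matches Spur.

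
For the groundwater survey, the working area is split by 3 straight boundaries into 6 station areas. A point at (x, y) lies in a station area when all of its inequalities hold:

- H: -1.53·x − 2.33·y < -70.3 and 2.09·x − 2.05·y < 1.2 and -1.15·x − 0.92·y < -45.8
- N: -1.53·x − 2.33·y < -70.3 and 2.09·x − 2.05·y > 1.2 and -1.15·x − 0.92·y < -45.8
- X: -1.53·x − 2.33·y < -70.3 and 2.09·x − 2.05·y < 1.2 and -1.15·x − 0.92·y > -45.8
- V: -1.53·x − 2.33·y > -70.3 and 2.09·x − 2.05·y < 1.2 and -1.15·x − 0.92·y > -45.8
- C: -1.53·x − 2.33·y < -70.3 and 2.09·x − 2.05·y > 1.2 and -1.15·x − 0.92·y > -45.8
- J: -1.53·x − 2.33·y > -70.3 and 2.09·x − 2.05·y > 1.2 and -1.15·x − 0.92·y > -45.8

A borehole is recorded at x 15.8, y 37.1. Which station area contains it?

H

-1.53·15.8 − 2.33·37.1 = -110.617, which is < -70.3
2.09·15.8 − 2.05·37.1 = -43.033, which is < 1.2
-1.15·15.8 − 0.92·37.1 = -52.302, which is < -45.8
This sign pattern matches H.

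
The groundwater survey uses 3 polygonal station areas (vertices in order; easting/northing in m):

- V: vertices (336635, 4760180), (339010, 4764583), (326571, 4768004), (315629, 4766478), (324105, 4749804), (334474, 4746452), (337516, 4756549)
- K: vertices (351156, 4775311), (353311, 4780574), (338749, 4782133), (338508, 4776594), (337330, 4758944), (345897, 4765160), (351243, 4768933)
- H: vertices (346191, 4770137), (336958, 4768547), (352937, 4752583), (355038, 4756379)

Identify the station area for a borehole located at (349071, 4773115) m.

K

Cast a ray rightward from (349071, 4773115). For each polygon, the edges (by vertex number in listed order) whose endpoints lie on opposite sides of northing = 4773115, where each meets that height, and whether that is right or left of the point:
V: no edge straddles that height → 0 crossings.
K: 4–5 at easting≈338275.8 (left), 7–1 at easting≈351186.0 (right) → 1 crossing.
H: no edge straddles that height → 0 crossings.
Only K has an odd count, so the point is inside K.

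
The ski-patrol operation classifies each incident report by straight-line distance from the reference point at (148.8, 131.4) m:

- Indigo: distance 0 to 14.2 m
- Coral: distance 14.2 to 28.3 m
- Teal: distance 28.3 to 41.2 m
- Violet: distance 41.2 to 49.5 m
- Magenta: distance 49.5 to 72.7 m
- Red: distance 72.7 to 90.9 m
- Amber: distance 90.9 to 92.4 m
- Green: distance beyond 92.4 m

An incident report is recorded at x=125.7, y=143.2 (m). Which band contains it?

Distance = √((125.7−148.8)² + (143.2−131.4)²) = √(533.610 + 139.240) = 25.939 m.
14.2 ≤ 25.939 < 28.3 → Coral.

Coral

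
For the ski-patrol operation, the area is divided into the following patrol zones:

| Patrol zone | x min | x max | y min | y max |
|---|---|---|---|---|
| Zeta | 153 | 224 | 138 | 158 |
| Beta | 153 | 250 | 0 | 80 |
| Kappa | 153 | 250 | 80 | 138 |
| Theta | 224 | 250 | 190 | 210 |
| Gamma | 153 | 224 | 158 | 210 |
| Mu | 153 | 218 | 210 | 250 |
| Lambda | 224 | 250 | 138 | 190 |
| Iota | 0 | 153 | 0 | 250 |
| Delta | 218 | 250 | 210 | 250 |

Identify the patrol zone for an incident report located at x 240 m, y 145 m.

Lambda

The point has x = 240 and y = 145.
Only Lambda satisfies 224 ≤ x ≤ 250 and 138 ≤ y ≤ 190.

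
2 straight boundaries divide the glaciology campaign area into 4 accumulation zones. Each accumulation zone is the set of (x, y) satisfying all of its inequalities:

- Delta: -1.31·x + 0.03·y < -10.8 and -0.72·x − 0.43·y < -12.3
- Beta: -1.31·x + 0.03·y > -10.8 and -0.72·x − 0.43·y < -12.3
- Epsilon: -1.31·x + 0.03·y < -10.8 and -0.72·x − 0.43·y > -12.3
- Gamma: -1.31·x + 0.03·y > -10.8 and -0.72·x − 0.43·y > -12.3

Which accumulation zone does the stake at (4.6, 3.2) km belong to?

-1.31·4.6 + 0.03·3.2 = -5.930, which is > -10.8
-0.72·4.6 − 0.43·3.2 = -4.688, which is > -12.3
This sign pattern matches Gamma.

Gamma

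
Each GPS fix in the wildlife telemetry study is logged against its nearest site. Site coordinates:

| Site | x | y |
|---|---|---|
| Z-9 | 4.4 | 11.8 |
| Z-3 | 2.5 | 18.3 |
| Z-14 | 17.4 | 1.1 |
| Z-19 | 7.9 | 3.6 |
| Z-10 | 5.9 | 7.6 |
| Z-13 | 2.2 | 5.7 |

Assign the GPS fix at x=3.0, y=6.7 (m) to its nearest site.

Squared distances to each site:
Z-9: 27.970; Z-3: 134.810; Z-14: 238.720; Z-19: 33.620; Z-10: 9.220; Z-13: 1.640.
Minimum at Z-13.

Z-13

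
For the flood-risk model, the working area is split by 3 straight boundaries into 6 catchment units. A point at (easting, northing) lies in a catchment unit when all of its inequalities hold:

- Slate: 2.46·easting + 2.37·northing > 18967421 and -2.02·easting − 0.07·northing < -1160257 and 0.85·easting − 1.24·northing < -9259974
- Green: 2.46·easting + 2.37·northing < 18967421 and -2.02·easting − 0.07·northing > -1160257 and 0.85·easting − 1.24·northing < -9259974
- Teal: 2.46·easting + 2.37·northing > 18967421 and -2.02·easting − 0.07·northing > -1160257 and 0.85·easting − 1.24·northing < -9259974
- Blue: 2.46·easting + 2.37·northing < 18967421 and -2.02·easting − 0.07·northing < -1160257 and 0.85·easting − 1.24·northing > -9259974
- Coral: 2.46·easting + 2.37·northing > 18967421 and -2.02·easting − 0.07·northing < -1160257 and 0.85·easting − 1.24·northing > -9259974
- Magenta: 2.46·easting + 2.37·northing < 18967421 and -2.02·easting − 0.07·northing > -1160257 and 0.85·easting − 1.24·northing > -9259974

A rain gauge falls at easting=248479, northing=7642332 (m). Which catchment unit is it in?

Green

2.46·248479 + 2.37·7642332 = 18723585.180, which is < 18967421
-2.02·248479 − 0.07·7642332 = -1036890.820, which is > -1160257
0.85·248479 − 1.24·7642332 = -9265284.530, which is < -9259974
This sign pattern matches Green.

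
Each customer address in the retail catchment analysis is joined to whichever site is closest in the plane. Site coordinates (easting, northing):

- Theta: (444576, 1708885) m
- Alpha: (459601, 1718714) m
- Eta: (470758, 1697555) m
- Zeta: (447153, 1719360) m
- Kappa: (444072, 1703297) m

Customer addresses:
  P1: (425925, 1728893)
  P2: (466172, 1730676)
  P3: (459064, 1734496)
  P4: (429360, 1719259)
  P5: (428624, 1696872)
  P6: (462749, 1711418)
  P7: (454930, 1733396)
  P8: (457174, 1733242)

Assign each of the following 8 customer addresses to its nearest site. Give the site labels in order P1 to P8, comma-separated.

Zeta, Alpha, Alpha, Zeta, Kappa, Alpha, Alpha, Alpha

P1 → Zeta (d²=541506073.00)
P2 → Alpha (d²=186267485.00)
P3 → Alpha (d²=249359893.00)
P4 → Zeta (d²=316601050.00)
P5 → Kappa (d²=279921329.00)
P6 → Alpha (d²=63141520.00)
P7 → Alpha (d²=237379365.00)
P8 → Alpha (d²=216953113.00)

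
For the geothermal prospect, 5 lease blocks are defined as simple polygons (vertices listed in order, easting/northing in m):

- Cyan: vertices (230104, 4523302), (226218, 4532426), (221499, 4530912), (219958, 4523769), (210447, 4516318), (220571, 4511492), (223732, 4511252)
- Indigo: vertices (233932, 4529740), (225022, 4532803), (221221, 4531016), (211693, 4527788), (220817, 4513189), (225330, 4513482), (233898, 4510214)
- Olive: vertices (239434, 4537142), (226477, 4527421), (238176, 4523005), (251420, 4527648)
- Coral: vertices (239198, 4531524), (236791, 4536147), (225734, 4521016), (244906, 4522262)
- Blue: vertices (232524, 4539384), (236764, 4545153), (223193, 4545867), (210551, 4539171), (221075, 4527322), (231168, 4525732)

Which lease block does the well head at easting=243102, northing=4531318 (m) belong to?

Cast a ray rightward from (243102, 4531318). For each polygon, the edges (by vertex number in listed order) whose endpoints lie on opposite sides of northing = 4531318, where each meets that height, and whether that is right or left of the point:
Cyan: 1–2 at easting≈226689.9 (left), 2–3 at easting≈222764.5 (left) → 0 crossings.
Indigo: 1–2 at easting≈229341.7 (left), 2–3 at easting≈221863.4 (left) → 0 crossings.
Olive: 1–2 at easting≈231671.3 (left), 4–1 at easting≈246786.7 (right) → 1 crossing.
Coral: 2–3 at easting≈233262.2 (left), 4–1 at easting≈239325.0 (left) → 0 crossings.
Blue: 4–5 at easting≈217525.8 (left), 6–1 at easting≈231722.8 (left) → 0 crossings.
Only Olive has an odd count, so the point is inside Olive.

Olive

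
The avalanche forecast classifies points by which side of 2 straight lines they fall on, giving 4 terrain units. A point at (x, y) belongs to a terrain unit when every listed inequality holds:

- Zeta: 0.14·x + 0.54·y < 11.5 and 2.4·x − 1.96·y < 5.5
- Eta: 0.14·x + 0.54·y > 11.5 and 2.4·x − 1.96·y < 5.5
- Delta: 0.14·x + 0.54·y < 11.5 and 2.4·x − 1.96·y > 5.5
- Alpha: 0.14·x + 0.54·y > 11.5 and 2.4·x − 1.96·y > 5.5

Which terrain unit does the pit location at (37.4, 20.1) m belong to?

0.14·37.4 + 0.54·20.1 = 16.090, which is > 11.5
2.4·37.4 − 1.96·20.1 = 50.364, which is > 5.5
This sign pattern matches Alpha.

Alpha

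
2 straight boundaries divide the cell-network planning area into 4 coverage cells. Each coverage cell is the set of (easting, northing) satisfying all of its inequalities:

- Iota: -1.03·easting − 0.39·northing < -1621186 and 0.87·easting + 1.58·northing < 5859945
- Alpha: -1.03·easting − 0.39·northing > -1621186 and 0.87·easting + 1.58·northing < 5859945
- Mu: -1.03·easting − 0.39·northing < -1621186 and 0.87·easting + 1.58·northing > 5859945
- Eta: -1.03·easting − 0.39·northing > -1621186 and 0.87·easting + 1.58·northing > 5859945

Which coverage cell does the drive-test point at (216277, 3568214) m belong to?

Alpha

-1.03·216277 − 0.39·3568214 = -1614368.770, which is > -1621186
0.87·216277 + 1.58·3568214 = 5825939.110, which is < 5859945
This sign pattern matches Alpha.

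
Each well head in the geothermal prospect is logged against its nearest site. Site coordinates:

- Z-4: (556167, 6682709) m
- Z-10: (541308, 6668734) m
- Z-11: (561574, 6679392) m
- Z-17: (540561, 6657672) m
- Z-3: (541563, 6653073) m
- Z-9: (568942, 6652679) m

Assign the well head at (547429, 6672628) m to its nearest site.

Z-10

Squared distances to each site:
Z-4: 177979205.000; Z-10: 52629877.000; Z-11: 245832721.000; Z-17: 270851360.000; Z-3: 416807981.000; Z-9: 860771770.000.
Minimum at Z-10.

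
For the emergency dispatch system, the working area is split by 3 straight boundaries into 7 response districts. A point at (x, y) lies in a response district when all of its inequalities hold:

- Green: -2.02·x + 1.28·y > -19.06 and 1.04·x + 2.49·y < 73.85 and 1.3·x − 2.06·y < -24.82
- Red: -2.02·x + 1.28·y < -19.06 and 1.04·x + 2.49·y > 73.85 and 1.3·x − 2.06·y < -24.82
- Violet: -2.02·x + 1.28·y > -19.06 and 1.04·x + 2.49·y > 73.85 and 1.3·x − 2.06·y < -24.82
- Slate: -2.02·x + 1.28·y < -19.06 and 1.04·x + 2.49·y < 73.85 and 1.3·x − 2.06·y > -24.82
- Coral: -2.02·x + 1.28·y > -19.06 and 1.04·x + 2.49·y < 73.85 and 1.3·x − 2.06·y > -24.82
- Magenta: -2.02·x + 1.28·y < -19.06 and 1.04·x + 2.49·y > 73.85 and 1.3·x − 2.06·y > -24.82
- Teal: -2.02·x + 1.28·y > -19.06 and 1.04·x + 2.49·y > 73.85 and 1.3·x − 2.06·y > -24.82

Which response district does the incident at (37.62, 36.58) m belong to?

-2.02·37.62 + 1.28·36.58 = -29.170, which is < -19.06
1.04·37.62 + 2.49·36.58 = 130.209, which is > 73.85
1.3·37.62 − 2.06·36.58 = -26.449, which is < -24.82
This sign pattern matches Red.

Red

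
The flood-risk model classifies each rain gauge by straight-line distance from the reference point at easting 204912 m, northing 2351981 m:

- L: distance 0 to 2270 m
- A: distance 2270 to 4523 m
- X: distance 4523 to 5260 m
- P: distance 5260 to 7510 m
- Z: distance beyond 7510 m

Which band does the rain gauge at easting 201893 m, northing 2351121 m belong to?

Distance = √((201893−204912)² + (2351121−2351981)²) = √(9114361.000 + 739600.000) = 3139.102 m.
2270 ≤ 3139.102 < 4523 → A.

A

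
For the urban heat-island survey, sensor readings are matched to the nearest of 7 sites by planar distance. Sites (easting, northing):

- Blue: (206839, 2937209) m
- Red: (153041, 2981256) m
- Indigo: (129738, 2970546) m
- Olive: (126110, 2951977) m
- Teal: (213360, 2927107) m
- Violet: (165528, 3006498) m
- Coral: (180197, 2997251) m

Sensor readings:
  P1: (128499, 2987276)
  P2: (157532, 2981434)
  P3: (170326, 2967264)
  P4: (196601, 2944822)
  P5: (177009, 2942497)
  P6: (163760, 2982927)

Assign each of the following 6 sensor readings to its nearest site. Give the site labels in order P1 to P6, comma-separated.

Indigo, Red, Red, Blue, Blue, Red

P1 → Indigo (d²=281428021.00)
P2 → Red (d²=20200765.00)
P3 → Red (d²=494547289.00)
P4 → Blue (d²=162774413.00)
P5 → Blue (d²=917791844.00)
P6 → Red (d²=117689202.00)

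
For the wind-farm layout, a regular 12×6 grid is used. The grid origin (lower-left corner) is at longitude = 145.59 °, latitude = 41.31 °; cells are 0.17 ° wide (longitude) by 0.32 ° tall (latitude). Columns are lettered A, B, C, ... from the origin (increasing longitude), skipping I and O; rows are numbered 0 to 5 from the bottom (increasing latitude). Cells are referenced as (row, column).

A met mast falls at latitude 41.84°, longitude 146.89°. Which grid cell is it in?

(1, H)

Column index: ⌊(146.89 − 145.59) / 0.17⌋ = ⌊7.647⌋ = 7 → column H
Row offset from origin: ⌊(41.84 − 41.31) / 0.32⌋ = ⌊1.656⌋ = 1 → row 1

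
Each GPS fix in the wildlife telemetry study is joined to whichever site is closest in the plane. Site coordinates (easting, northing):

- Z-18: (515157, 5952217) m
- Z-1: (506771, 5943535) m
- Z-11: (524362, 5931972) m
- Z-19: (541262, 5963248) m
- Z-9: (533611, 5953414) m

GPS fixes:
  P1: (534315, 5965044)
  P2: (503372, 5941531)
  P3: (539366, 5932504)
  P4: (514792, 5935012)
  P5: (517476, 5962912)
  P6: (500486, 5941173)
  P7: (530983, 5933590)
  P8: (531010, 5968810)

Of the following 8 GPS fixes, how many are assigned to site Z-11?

3

P1 → Z-19
P2 → Z-1
P3 → Z-11
P4 → Z-11
P5 → Z-18
P6 → Z-1
P7 → Z-11
P8 → Z-19
3 of the 8 go to Z-11.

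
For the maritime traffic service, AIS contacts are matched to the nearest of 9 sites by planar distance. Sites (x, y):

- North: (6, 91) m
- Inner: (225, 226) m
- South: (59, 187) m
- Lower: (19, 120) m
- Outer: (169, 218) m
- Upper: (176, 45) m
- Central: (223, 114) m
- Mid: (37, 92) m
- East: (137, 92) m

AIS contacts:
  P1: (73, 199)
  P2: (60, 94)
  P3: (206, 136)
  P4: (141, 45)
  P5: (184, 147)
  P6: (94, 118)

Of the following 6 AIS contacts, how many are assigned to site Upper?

1

P1 → South
P2 → Mid
P3 → Central
P4 → Upper
P5 → Central
P6 → East
1 of the 6 goes to Upper.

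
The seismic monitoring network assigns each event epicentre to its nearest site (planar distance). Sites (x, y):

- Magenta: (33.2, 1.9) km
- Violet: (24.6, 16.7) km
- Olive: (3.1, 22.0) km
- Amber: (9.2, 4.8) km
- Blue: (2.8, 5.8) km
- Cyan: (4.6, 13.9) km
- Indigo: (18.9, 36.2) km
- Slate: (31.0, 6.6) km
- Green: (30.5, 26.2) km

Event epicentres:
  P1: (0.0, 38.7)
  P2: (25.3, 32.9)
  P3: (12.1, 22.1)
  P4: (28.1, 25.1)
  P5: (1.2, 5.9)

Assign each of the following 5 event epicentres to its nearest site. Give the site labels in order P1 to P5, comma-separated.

P1 → Olive (d²=288.50)
P2 → Indigo (d²=51.85)
P3 → Olive (d²=81.01)
P4 → Green (d²=6.97)
P5 → Blue (d²=2.57)

Olive, Indigo, Olive, Green, Blue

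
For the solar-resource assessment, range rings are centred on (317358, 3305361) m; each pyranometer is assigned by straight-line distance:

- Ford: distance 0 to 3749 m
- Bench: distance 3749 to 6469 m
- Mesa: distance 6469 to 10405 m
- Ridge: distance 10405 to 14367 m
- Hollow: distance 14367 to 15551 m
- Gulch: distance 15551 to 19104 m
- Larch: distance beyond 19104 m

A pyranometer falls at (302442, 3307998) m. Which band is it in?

Distance = √((302442−317358)² + (3307998−3305361)²) = √(222487056.000 + 6953769.000) = 15147.304 m.
14367 ≤ 15147.304 < 15551 → Hollow.

Hollow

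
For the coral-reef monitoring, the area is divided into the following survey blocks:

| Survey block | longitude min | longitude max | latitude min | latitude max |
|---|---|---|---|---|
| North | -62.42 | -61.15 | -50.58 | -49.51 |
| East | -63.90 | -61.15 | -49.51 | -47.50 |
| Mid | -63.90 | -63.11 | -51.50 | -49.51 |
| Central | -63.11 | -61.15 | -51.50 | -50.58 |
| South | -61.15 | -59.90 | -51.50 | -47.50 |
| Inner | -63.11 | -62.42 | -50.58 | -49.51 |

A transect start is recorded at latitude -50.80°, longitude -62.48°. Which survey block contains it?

The point has longitude = -62.48 and latitude = -50.80.
Only Central satisfies -63.11 ≤ longitude ≤ -61.15 and -51.50 ≤ latitude ≤ -50.58.

Central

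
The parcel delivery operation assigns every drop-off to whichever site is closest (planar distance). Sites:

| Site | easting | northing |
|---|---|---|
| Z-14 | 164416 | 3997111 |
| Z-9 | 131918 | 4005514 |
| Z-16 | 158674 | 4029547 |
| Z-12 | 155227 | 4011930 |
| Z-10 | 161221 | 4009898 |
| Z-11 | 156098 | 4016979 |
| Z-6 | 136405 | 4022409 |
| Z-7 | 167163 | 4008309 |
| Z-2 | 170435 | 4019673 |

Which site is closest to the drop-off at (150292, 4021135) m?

Z-11

Squared distances to each site:
Z-14: 776639952.000; Z-9: 581619517.000; Z-16: 141019668.000; Z-12: 109086250.000; Z-10: 245713210.000; Z-11: 50981972.000; Z-6: 194471845.000; Z-7: 449136917.000; Z-2: 407877893.000.
Minimum at Z-11.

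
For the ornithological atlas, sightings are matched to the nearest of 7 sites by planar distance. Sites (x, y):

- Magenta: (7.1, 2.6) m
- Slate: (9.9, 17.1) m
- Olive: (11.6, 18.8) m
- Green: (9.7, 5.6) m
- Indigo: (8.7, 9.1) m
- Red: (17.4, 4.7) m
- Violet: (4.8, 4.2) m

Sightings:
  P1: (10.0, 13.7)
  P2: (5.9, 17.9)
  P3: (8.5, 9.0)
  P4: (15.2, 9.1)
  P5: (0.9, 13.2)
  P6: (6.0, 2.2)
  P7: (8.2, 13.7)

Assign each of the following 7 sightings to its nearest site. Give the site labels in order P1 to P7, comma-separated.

P1 → Slate (d²=11.57)
P2 → Slate (d²=16.64)
P3 → Indigo (d²=0.05)
P4 → Red (d²=24.20)
P5 → Indigo (d²=77.65)
P6 → Magenta (d²=1.37)
P7 → Slate (d²=14.45)

Slate, Slate, Indigo, Red, Indigo, Magenta, Slate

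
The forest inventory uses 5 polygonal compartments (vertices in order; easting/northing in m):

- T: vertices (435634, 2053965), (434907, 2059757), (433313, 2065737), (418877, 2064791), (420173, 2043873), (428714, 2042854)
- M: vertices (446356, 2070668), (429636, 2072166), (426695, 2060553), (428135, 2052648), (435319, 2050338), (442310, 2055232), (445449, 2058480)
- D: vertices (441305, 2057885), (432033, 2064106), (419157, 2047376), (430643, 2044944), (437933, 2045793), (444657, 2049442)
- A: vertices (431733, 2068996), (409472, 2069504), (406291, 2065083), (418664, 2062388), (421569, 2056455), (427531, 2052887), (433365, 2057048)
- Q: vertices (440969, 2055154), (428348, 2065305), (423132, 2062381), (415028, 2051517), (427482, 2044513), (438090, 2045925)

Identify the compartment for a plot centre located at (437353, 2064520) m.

M

Cast a ray rightward from (437353, 2064520). For each polygon, the edges (by vertex number in listed order) whose endpoints lie on opposite sides of northing = 2064520, where each meets that height, and whether that is right or left of the point:
T: 2–3 at easting≈433637.4 (left), 4–5 at easting≈418893.8 (left) → 0 crossings.
M: 2–3 at easting≈427699.6 (left), 7–1 at easting≈445898.5 (right) → 1 crossing.
D: no edge straddles that height → 0 crossings.
A: 3–4 at easting≈408875.8 (left), 7–1 at easting≈432344.4 (left) → 0 crossings.
Q: 1–2 at easting≈429324.0 (left), 2–3 at easting≈426947.7 (left) → 0 crossings.
Only M has an odd count, so the point is inside M.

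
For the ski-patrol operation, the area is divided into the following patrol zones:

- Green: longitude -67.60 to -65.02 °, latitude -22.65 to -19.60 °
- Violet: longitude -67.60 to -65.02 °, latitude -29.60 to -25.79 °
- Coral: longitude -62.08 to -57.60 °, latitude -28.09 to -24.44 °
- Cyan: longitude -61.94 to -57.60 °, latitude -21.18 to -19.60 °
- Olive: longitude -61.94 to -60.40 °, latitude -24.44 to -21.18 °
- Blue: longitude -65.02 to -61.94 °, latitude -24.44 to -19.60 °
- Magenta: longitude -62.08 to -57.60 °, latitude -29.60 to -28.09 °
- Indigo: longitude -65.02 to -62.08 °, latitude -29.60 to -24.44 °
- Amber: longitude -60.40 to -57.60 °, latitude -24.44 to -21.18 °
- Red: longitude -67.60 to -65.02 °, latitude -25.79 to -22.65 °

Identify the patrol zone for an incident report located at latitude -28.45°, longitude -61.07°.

The point has longitude = -61.07 and latitude = -28.45.
Only Magenta satisfies -62.08 ≤ longitude ≤ -57.60 and -29.60 ≤ latitude ≤ -28.09.

Magenta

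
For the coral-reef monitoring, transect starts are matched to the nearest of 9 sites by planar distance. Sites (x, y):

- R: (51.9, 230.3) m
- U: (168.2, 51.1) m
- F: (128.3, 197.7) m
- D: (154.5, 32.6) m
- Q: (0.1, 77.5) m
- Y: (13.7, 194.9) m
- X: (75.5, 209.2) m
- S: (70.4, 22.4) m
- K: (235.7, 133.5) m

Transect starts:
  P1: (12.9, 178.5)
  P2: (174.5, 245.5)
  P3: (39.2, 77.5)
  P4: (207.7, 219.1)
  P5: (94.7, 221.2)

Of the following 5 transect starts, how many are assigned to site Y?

1

P1 → Y
P2 → F
P3 → Q
P4 → F
P5 → X
1 of the 5 goes to Y.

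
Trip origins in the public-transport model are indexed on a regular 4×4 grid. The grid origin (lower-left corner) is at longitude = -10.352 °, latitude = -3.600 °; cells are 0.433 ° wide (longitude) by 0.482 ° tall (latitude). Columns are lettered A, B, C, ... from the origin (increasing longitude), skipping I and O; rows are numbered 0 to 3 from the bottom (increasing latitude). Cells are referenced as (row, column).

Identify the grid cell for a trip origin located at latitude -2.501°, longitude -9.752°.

Column index: ⌊(-9.752 − -10.352) / 0.433⌋ = ⌊1.386⌋ = 1 → column B
Row offset from origin: ⌊(-2.501 − -3.600) / 0.482⌋ = ⌊2.280⌋ = 2 → row 2

(2, B)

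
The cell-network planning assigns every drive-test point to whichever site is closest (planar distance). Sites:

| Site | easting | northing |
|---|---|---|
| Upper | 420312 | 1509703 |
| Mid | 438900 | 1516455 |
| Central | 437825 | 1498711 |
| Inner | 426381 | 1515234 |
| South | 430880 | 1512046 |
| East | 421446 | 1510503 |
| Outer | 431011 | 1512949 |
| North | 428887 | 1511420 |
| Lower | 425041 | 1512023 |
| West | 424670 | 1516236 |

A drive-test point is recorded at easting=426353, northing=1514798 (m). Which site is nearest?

Inner

Squared distances to each site:
Upper: 62452706.000; Mid: 160172858.000; Central: 390398353.000; Inner: 190880.000; South: 28067233.000; East: 42525674.000; Outer: 25115765.000; North: 17832040.000; Lower: 9421969.000; West: 4900333.000.
Minimum at Inner.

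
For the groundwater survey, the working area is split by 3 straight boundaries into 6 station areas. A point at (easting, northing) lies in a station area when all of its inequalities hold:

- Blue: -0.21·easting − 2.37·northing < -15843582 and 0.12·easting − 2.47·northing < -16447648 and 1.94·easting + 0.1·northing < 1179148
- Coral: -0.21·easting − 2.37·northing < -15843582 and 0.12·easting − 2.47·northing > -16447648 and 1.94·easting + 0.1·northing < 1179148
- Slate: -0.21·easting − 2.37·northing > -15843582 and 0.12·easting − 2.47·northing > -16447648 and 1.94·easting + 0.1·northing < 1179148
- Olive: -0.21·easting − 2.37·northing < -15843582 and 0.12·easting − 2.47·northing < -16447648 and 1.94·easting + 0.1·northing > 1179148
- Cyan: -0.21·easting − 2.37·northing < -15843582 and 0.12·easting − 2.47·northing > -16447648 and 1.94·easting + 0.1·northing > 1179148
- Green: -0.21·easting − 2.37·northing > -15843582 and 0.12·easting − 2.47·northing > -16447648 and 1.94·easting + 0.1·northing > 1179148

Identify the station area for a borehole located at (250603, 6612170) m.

Slate

-0.21·250603 − 2.37·6612170 = -15723469.530, which is > -15843582
0.12·250603 − 2.47·6612170 = -16301987.540, which is > -16447648
1.94·250603 + 0.1·6612170 = 1147386.820, which is < 1179148
This sign pattern matches Slate.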